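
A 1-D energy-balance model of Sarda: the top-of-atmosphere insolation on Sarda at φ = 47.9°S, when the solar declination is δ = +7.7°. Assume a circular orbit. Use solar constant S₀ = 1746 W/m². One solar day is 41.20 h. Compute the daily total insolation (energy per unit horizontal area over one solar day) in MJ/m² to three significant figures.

cos H₀ = −tan(-47.9°) tan(+7.700°) = 0.1496, H₀ = 1.4206 rad.
Bracket: H₀ sin φ sin δ + cos φ cos δ sin H₀ = 1.4206×-0.74198×0.13399 + 0.67043×0.99098×0.98874 = -0.141233 + 0.656902 = 0.515669.
Q̄ = (S₀/π) × [bracket] = (1746/π) × 0.515669 = 286.59 W/m².
Daily total = Q̄ × 41.20 h × 3600 s/h = 286.59 × 41.20 × 3600 / 10⁶ = 42.51 MJ/m².

42.5 MJ/m²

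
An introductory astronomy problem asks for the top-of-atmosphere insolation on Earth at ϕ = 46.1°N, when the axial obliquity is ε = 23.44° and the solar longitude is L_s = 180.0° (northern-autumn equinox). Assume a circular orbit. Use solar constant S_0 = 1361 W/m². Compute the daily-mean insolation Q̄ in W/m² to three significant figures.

Solar declination: sin δ = sin ε · sin L_s = sin 23.44° × sin 180.0° = 0.00000, so δ = +0.000°.
cos h₀ = −tan(+46.1°) tan(+0.000°) = -0.0000, h₀ = 1.5708 rad.
Bracket: h₀ sin ϕ sin δ + cos ϕ cos δ sin h₀ = 1.5708×0.72055×0.00000 + 0.69340×1.00000×1.00000 = 0.000000 + 0.693400 = 0.693400.
Q̄ = (S_0/π) × [bracket] = (1361/π) × 0.693400 = 300.4 W/m².

Q̄ ≈ 300 W/m²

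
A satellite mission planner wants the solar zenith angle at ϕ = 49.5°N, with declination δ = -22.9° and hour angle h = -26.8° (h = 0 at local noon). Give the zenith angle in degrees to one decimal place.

cos θ_z = sin ϕ sin δ + cos ϕ cos δ cos h = -0.295892 + 0.534000 = 0.238108.
θ_z = arccos(0.238108) = 76.2°.

θ_z = 76.2°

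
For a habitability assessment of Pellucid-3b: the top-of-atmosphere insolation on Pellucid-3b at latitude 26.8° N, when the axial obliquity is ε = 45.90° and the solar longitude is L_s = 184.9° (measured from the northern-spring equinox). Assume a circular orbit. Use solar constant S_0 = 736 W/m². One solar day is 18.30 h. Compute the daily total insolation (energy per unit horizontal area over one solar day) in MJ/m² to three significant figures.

13.1 MJ/m²

Solar declination: sin δ = sin ε · sin L_s = sin 45.90° × sin 184.9° = -0.06134, so δ = -3.517°.
cos h₀ = −tan(+26.8°) tan(-3.517°) = 0.0310, h₀ = 1.5397 rad.
Bracket: h₀ sin ϕ sin δ + cos ϕ cos δ sin h₀ = 1.5397×0.45088×-0.06134 + 0.89259×0.99812×0.99952 = -0.042583 + 0.890484 = 0.847901.
Q̄ = (S_0/π) × [bracket] = (736/π) × 0.847901 = 198.64 W/m².
Daily total = Q̄ × 18.30 h × 3600 s/h = 198.64 × 18.30 × 3600 / 10⁶ = 13.09 MJ/m².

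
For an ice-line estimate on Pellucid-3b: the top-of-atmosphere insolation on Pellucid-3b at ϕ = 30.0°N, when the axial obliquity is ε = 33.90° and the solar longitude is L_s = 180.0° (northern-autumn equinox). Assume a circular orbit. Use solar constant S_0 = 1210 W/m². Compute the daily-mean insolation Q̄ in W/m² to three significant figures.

Solar declination: sin δ = sin ε · sin L_s = sin 33.90° × sin 180.0° = 0.00000, so δ = +0.000°.
cos h₀ = −tan(+30.0°) tan(+0.000°) = -0.0000, h₀ = 1.5708 rad.
Bracket: h₀ sin ϕ sin δ + cos ϕ cos δ sin h₀ = 1.5708×0.50000×0.00000 + 0.86603×1.00000×1.00000 = 0.000000 + 0.866030 = 0.866030.
Q̄ = (S_0/π) × [bracket] = (1210/π) × 0.866030 = 333.6 W/m².

Q̄ ≈ 334 W/m²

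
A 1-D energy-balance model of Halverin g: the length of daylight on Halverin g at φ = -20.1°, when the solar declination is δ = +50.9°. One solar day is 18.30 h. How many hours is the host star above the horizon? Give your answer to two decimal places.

6.43 h

cos H₀ = −tan φ · tan δ = −tan(-20.1°) × tan(+50.900°) = 0.4503, so H₀ = 1.1037 rad = 63.24°.
Daylight = 2H₀/(2π) × 18.30 h = (1.1037/π) × 18.30 = 6.43 h.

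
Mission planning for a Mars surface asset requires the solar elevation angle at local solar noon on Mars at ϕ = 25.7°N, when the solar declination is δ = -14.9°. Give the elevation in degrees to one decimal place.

At local noon the hour angle is zero, so the zenith angle equals |ϕ − δ| = |+25.7° − (-14.900°)| = 40.600°.
Elevation = 90° − 40.600° = 49.4°.

49.4°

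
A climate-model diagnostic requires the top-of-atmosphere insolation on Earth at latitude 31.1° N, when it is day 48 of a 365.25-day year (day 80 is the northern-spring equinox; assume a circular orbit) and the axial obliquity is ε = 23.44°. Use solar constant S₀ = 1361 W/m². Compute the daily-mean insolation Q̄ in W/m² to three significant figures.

Solar longitude: λ_s = 360° × (48 − 80)/365.25 = -31.540°, i.e. -31.540° + 360° = 328.460°.
sin δ = sin 23.44° × sin 328.460° = -0.20808, so δ = -12.010°.
cos H₀ = −tan(+31.1°) tan(-12.010°) = 0.1283, H₀ = 1.4421 rad.
Bracket: H₀ sin φ sin δ + cos φ cos δ sin H₀ = 1.4421×0.51653×-0.20808 + 0.85627×0.97811×0.99173 = -0.154996 + 0.830600 = 0.675604.
Q̄ = (S₀/π) × [bracket] = (1361/π) × 0.675604 = 292.7 W/m².

Q̄ ≈ 293 W/m²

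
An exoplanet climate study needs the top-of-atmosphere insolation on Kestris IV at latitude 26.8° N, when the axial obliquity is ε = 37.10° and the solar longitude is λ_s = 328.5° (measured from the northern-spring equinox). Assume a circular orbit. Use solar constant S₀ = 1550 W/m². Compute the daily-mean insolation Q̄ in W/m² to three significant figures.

Q̄ ≈ 314 W/m²

Solar declination: sin δ = sin ε · sin λ_s = sin 37.10° × sin 328.5° = -0.31518, so δ = -18.371°.
cos H₀ = −tan(+26.8°) tan(-18.371°) = 0.1678, H₀ = 1.4022 rad.
Bracket: H₀ sin φ sin δ + cos φ cos δ sin H₀ = 1.4022×0.45088×-0.31518 + 0.89259×0.94903×0.98583 = -0.199264 + 0.835091 = 0.635827.
Q̄ = (S₀/π) × [bracket] = (1550/π) × 0.635827 = 313.7 W/m².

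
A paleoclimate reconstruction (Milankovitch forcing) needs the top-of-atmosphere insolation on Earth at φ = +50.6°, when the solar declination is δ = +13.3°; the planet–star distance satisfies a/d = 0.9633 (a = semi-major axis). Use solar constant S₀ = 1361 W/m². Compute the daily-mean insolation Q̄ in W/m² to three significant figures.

cos H₀ = −tan(+50.6°) tan(+13.300°) = -0.2878, H₀ = 1.8627 rad.
Bracket: H₀ sin φ sin δ + cos φ cos δ sin H₀ = 1.8627×0.77273×0.23005 + 0.63473×0.97318×0.95769 = 0.331126 + 0.591571 = 0.922697.
Inverse-square distance factor (a/d)² = 0.9633² = 0.927947.
Q̄ = (S₀/π) × 0.927947 × [bracket] = (1361/π) × 0.927947 × 0.922697 = 370.9 W/m².

Q̄ ≈ 371 W/m²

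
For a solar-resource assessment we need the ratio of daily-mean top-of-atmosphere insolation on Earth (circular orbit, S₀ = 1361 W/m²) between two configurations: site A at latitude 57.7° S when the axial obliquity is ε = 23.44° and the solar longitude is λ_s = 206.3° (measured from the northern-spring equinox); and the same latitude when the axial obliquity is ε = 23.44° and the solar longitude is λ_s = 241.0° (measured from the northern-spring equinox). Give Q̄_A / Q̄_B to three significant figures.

Q̄_A / Q̄_B ≈ 0.743

— Configuration A (φ=-57.7°):
Solar declination: sin δ = sin ε · sin λ_s = sin 23.44° × sin 206.3° = -0.17625, so δ = -10.151°.
cos H₀ = −tan(-57.7°) tan(-10.151°) = -0.2832, H₀ = 1.8580 rad.
Bracket: H₀ sin φ sin δ + cos φ cos δ sin H₀ = 1.8580×-0.84526×-0.17625 + 0.53435×0.98435×0.95905 = 0.276799 + 0.504448 = 0.781247.
Q̄ = (S₀/π) × [bracket] = (1361/π) × 0.781247 = 338.45 W/m².
— Configuration B (φ=-57.7°):
Solar declination: sin δ = sin ε · sin λ_s = sin 23.44° × sin 241.0° = -0.34791, so δ = -20.360°.
cos H₀ = −tan(-57.7°) tan(-20.360°) = -0.5870, H₀ = 2.1982 rad.
Bracket: H₀ sin φ sin δ + cos φ cos δ sin H₀ = 2.1982×-0.84526×-0.34791 + 0.53435×0.93753×0.80957 = 0.646434 + 0.405570 = 1.052004.
Q̄ = (S₀/π) × [bracket] = (1361/π) × 1.052004 = 455.75 W/m².
Ratio Q̄_A / Q̄_B = 338.45 / 455.75 = 0.7426.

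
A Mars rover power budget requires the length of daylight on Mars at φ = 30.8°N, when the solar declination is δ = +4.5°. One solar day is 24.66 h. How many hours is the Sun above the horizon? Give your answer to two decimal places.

12.70 h

cos H₀ = −tan φ · tan δ = −tan(+30.8°) × tan(+4.500°) = -0.0469, so H₀ = 1.6177 rad = 92.69°.
Daylight = 2H₀/(2π) × 24.66 h = (1.6177/π) × 24.66 = 12.70 h.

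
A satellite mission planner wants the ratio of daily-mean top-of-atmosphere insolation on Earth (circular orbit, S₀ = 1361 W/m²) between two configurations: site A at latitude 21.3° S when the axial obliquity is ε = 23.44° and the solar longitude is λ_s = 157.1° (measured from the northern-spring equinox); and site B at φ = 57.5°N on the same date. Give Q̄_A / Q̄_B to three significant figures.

— Configuration A (φ=-21.3°):
Solar declination: sin δ = sin ε · sin λ_s = sin 23.44° × sin 157.1° = 0.15479, so δ = +8.905°.
cos H₀ = −tan(-21.3°) tan(+8.905°) = 0.0611, H₀ = 1.5097 rad.
Bracket: H₀ sin φ sin δ + cos φ cos δ sin H₀ = 1.5097×-0.36325×0.15479 + 0.93169×0.98795×0.99813 = -0.084887 + 0.918742 = 0.833855.
Q̄ = (S₀/π) × [bracket] = (1361/π) × 0.833855 = 361.24 W/m².
— Configuration B (φ=+57.5°):
cos H₀ = −tan(+57.5°) tan(+8.905°) = -0.2459, H₀ = 1.8193 rad.
Bracket: H₀ sin φ sin δ + cos φ cos δ sin H₀ = 1.8193×0.84339×0.15479 + 0.53730×0.98795×0.96929 = 0.237507 + 0.514524 = 0.752031.
Q̄ = (S₀/π) × [bracket] = (1361/π) × 0.752031 = 325.79 W/m².
Ratio Q̄_A / Q̄_B = 361.24 / 325.79 = 1.109.

Q̄_A / Q̄_B ≈ 1.11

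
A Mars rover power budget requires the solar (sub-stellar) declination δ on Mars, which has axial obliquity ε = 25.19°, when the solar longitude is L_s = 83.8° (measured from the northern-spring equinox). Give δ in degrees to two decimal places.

sin δ = sin ε · sin L_s = sin 25.19° × sin 83.8° = 0.423132.
δ = arcsin(0.423132) = +25.03°.

δ = +25.03°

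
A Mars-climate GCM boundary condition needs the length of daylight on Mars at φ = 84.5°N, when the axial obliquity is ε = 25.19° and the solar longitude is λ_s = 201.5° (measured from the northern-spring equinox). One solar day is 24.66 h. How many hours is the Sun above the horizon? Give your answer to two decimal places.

0.00 h

Solar declination: sin δ = sin ε · sin λ_s = sin 25.19° × sin 201.5° = -0.15599, so δ = -8.974°.
cos H₀ = −tan φ · tan δ = 1.6401 ≥ 1, so the Sun never rises (polar night) and H₀ = 0.
Daylight = 2H₀/(2π) × 24.66 h = (0.0000/π) × 24.66 = 0.00 h.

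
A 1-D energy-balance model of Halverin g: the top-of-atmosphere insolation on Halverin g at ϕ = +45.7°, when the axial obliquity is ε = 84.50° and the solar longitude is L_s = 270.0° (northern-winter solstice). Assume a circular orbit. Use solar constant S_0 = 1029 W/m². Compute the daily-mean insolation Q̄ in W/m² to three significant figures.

Q̄ ≈ 0.00 W/m²

Solar declination: sin δ = sin ε · sin L_s = sin 84.50° × sin 270.0° = -0.99540, so δ = -84.500°.
cos h₀ = −tan(+45.7°) tan(-84.500°) = 10.6423 ≥ 1 ⇒ polar night, h₀ = 0 and Q̄ = 0.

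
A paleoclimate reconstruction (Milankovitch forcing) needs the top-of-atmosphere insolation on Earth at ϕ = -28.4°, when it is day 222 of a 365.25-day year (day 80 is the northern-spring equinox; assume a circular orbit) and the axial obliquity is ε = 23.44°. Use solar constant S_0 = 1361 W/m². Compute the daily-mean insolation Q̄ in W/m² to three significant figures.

Q̄ ≈ 289 W/m²

Solar longitude: L_s = 360° × (222 − 80)/365.25 = 139.959°.
sin δ = sin 23.44° × sin 139.959° = 0.25591, so δ = +14.828°.
cos h₀ = −tan(-28.4°) tan(+14.828°) = 0.1431, h₀ = 1.4272 rad.
Bracket: h₀ sin ϕ sin δ + cos ϕ cos δ sin h₀ = 1.4272×-0.47562×0.25591 + 0.87965×0.96670×0.98970 = -0.173713 + 0.841599 = 0.667886.
Q̄ = (S_0/π) × [bracket] = (1361/π) × 0.667886 = 289.3 W/m².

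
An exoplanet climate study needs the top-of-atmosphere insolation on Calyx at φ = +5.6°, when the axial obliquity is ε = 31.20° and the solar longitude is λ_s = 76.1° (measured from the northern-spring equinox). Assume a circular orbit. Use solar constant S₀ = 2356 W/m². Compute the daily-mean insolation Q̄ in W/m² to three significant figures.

Solar declination: sin δ = sin ε · sin λ_s = sin 31.20° × sin 76.1° = 0.50286, so δ = +30.189°.
cos H₀ = −tan(+5.6°) tan(+30.189°) = -0.0570, H₀ = 1.6279 rad.
Bracket: H₀ sin φ sin δ + cos φ cos δ sin H₀ = 1.6279×0.09758×0.50286 + 0.99523×0.86437×0.99837 = 0.079880 + 0.858845 = 0.938725.
Q̄ = (S₀/π) × [bracket] = (2356/π) × 0.938725 = 704.0 W/m².

Q̄ ≈ 704 W/m²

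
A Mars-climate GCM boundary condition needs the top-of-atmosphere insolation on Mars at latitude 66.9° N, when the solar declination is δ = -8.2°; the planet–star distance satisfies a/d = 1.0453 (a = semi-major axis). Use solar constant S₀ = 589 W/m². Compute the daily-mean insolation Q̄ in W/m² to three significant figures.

cos H₀ = −tan(+66.9°) tan(-8.200°) = 0.3378, H₀ = 1.2262 rad.
Bracket: H₀ sin φ sin δ + cos φ cos δ sin H₀ = 1.2262×0.91982×-0.14263 + 0.39234×0.98978×0.94120 = -0.160870 + 0.365496 = 0.204626.
Inverse-square distance factor (a/d)² = 1.0453² = 1.092652.
Q̄ = (S₀/π) × 1.092652 × [bracket] = (589/π) × 1.092652 × 0.204626 = 41.92 W/m².

Q̄ ≈ 41.9 W/m²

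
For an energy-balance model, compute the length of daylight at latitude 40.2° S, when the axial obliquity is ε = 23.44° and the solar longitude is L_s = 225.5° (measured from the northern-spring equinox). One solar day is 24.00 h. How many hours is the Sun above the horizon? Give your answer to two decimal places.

13.93 h

Solar declination: sin δ = sin ε · sin L_s = sin 23.44° × sin 225.5° = -0.28372, so δ = -16.483°.
cos h₀ = −tan ϕ · tan δ = −tan(-40.2°) × tan(-16.483°) = -0.2500, so h₀ = 1.8235 rad = 104.48°.
Daylight = 2h₀/(2π) × 24.00 h = (1.8235/π) × 24.00 = 13.93 h.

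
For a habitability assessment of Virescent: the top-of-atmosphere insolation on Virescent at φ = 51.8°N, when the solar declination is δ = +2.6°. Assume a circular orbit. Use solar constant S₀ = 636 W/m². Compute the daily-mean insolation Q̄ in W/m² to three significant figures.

Q̄ ≈ 137 W/m²

cos H₀ = −tan(+51.8°) tan(+2.600°) = -0.0577, H₀ = 1.6285 rad.
Bracket: H₀ sin φ sin δ + cos φ cos δ sin H₀ = 1.6285×0.78586×0.04536 + 0.61841×0.99897×0.99833 = 0.058051 + 0.616741 = 0.674792.
Q̄ = (S₀/π) × [bracket] = (636/π) × 0.674792 = 136.6 W/m².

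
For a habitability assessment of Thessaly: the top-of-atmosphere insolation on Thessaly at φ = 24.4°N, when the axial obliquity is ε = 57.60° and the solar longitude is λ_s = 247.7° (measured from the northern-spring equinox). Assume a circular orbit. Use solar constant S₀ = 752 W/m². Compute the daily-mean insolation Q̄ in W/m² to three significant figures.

Solar declination: sin δ = sin ε · sin λ_s = sin 57.60° × sin 247.7° = -0.78118, so δ = -51.369°.
cos H₀ = −tan(+24.4°) tan(-51.369°) = 0.5676, H₀ = 0.9672 rad.
Bracket: H₀ sin φ sin δ + cos φ cos δ sin H₀ = 0.9672×0.41310×-0.78118 + 0.91068×0.62431×0.82330 = -0.312121 + 0.468084 = 0.155963.
Q̄ = (S₀/π) × [bracket] = (752/π) × 0.155963 = 37.33 W/m².

Q̄ ≈ 37.3 W/m²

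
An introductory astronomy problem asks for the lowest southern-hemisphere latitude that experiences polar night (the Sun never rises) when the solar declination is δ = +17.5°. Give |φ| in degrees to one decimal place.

|φ| = 72.5°

Polar night requires cos H₀ = −tan φ tan δ ≥ 1, i.e. tan φ tan δ ≤ −1.
The boundary is |tan φ| · |tan δ| = 1, so |φ| = 90° − |δ| = 90° − 17.5° = 72.5° in the southern hemisphere.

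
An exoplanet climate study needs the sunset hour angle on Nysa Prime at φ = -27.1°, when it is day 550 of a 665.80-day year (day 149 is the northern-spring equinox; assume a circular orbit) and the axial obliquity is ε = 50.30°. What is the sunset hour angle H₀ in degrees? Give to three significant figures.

H₀ = 105°

Solar longitude: λ_s = 360° × (550 − 149)/665.80 = 216.822°.
sin δ = sin 50.30° × sin 216.822° = -0.46112, so δ = -27.460°.
cos H₀ = −tan φ · tan δ = −tan(-27.1°) × tan(-27.460°) = -0.2659, so H₀ = 1.8400 rad = 105.42°.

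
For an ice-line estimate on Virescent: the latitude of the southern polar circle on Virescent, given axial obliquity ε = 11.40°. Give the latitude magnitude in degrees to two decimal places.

The polar circle is the lowest latitude that experiences at least one full rotation of continuous darkness at the northern-summer solstice; it lies at |φ| = 90° − ε = 90° − 11.40° = 78.60°.

78.60°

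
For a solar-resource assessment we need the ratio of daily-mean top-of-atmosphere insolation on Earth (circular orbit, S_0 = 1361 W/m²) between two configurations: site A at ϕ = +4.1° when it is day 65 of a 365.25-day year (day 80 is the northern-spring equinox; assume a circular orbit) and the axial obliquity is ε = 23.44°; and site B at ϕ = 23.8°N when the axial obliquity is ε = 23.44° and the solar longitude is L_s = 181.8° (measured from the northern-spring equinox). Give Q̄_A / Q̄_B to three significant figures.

— Configuration A (ϕ=+4.1°):
Solar longitude: L_s = 360° × (65 − 80)/365.25 = -14.784°, i.e. -14.784° + 360° = 345.216°.
sin δ = sin 23.44° × sin 345.216° = -0.10151, so δ = -5.826°.
cos h₀ = −tan(+4.1°) tan(-5.826°) = 0.0073, h₀ = 1.5635 rad.
Bracket: h₀ sin ϕ sin δ + cos ϕ cos δ sin h₀ = 1.5635×0.07150×-0.10151 + 0.99744×0.99483×0.99997 = -0.011348 + 0.992253 = 0.980905.
Q̄ = (S_0/π) × [bracket] = (1361/π) × 0.980905 = 424.95 W/m².
— Configuration B (ϕ=+23.8°):
Solar declination: sin δ = sin ε · sin L_s = sin 23.44° × sin 181.8° = -0.01249, so δ = -0.716°.
cos h₀ = −tan(+23.8°) tan(-0.716°) = 0.0055, h₀ = 1.5653 rad.
Bracket: h₀ sin ϕ sin δ + cos ϕ cos δ sin h₀ = 1.5653×0.40355×-0.01249 + 0.91496×0.99992×0.99998 = -0.007890 + 0.914869 = 0.906979.
Q̄ = (S_0/π) × [bracket] = (1361/π) × 0.906979 = 392.92 W/m².
Ratio Q̄_A / Q̄_B = 424.95 / 392.92 = 1.082.

Q̄_A / Q̄_B ≈ 1.08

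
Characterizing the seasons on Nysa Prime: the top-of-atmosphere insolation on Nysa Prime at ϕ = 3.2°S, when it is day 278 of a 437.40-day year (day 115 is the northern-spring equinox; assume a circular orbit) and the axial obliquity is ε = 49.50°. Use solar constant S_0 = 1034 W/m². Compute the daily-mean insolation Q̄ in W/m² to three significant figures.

Q̄ ≈ 260 W/m²

Solar longitude: L_s = 360° × (278 − 115)/437.40 = 134.156°.
sin δ = sin 49.50° × sin 134.156° = 0.54555, so δ = +33.062°.
cos h₀ = −tan(-3.2°) tan(+33.062°) = 0.0364, h₀ = 1.5344 rad.
Bracket: h₀ sin ϕ sin δ + cos ϕ cos δ sin h₀ = 1.5344×-0.05582×0.54555 + 0.99844×0.83808×0.99934 = -0.046726 + 0.836220 = 0.789494.
Q̄ = (S_0/π) × [bracket] = (1034/π) × 0.789494 = 259.8 W/m².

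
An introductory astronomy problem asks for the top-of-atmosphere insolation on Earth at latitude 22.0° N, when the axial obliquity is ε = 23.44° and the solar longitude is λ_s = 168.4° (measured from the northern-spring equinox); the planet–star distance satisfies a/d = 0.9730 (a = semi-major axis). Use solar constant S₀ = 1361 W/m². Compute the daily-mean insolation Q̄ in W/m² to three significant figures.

Solar declination: sin δ = sin ε · sin λ_s = sin 23.44° × sin 168.4° = 0.07999, so δ = +4.588°.
cos H₀ = −tan(+22.0°) tan(+4.588°) = -0.0324, H₀ = 1.6032 rad.
Bracket: H₀ sin φ sin δ + cos φ cos δ sin H₀ = 1.6032×0.37461×0.07999 + 0.92718×0.99680×0.99947 = 0.048040 + 0.923723 = 0.971763.
Inverse-square distance factor (a/d)² = 0.9730² = 0.946729.
Q̄ = (S₀/π) × 0.946729 × [bracket] = (1361/π) × 0.946729 × 0.971763 = 398.6 W/m².

Q̄ ≈ 399 W/m²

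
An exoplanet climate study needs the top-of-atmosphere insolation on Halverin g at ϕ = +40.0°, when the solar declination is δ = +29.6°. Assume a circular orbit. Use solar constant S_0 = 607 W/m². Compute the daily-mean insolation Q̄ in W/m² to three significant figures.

cos h₀ = −tan(+40.0°) tan(+29.600°) = -0.4767, h₀ = 2.0677 rad.
Bracket: h₀ sin ϕ sin δ + cos ϕ cos δ sin h₀ = 2.0677×0.64279×0.49394 + 0.76604×0.86949×0.87908 = 0.656494 + 0.585524 = 1.242018.
Q̄ = (S_0/π) × [bracket] = (607/π) × 1.242018 = 240.0 W/m².

Q̄ ≈ 240 W/m²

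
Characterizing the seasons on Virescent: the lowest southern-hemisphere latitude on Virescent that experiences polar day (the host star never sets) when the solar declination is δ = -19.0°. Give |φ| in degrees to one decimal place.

|φ| = 71.0°

Polar day requires cos H₀ = −tan φ tan δ ≤ −1, i.e. tan φ tan δ ≥ 1.
The boundary is |tan φ| · |tan δ| = 1, so |φ| = 90° − |δ| = 90° − 19.0° = 71.0° in the southern hemisphere.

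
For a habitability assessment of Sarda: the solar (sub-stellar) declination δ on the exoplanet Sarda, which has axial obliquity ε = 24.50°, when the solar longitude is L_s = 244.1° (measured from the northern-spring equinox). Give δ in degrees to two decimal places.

δ = -21.90°

sin δ = sin ε · sin L_s = sin 24.50° × sin 244.1° = -0.373041.
δ = arcsin(-0.373041) = -21.90°.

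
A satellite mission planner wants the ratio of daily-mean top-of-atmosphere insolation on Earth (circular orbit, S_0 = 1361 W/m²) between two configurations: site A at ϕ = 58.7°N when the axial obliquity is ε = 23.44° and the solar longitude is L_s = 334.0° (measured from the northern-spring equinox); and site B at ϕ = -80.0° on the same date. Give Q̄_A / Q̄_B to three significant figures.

Q̄_A / Q̄_B ≈ 0.555

— Configuration A (ϕ=+58.7°):
Solar declination: sin δ = sin ε · sin L_s = sin 23.44° × sin 334.0° = -0.17438, so δ = -10.043°.
cos h₀ = −tan(+58.7°) tan(-10.043°) = 0.2913, h₀ = 1.2752 rad.
Bracket: h₀ sin ϕ sin δ + cos ϕ cos δ sin h₀ = 1.2752×0.85446×-0.17438 + 0.51952×0.98468×0.95664 = -0.190006 + 0.489380 = 0.299374.
Q̄ = (S_0/π) × [bracket] = (1361/π) × 0.299374 = 129.69 W/m².
— Configuration B (ϕ=-80.0°):
cos h₀ = −tan(-80.0°) tan(-10.043°) = -1.0043 ≤ −1 ⇒ polar day, h₀ = π.
Bracket: h₀ sin ϕ sin δ + cos ϕ cos δ sin h₀ = 3.1416×-0.98481×-0.17438 + 0.17365×0.98468×0.00000 = 0.539511 + 0.000000 = 0.539511.
Q̄ = (S_0/π) × [bracket] = (1361/π) × 0.539511 = 233.73 W/m².
Ratio Q̄_A / Q̄_B = 129.69 / 233.73 = 0.5549.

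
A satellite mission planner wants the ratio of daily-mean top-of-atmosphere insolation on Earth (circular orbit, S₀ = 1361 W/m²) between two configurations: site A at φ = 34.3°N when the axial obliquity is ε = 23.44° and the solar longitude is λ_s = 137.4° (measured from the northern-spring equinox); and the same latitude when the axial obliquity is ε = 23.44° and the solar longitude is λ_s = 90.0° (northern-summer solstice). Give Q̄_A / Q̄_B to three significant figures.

Q̄_A / Q̄_B ≈ 0.917

— Configuration A (φ=+34.3°):
Solar declination: sin δ = sin ε · sin λ_s = sin 23.44° × sin 137.4° = 0.26925, so δ = +15.620°.
cos H₀ = −tan(+34.3°) tan(+15.620°) = -0.1907, H₀ = 1.7627 rad.
Bracket: H₀ sin φ sin δ + cos φ cos δ sin H₀ = 1.7627×0.56353×0.26925 + 0.82610×0.96307×0.98165 = 0.267455 + 0.780993 = 1.048448.
Q̄ = (S₀/π) × [bracket] = (1361/π) × 1.048448 = 454.21 W/m².
— Configuration B (φ=+34.3°):
Solar declination: sin δ = sin ε · sin λ_s = sin 23.44° × sin 90.0° = 0.39779, so δ = +23.440°.
cos H₀ = −tan(+34.3°) tan(+23.440°) = -0.2958, H₀ = 1.8710 rad.
Bracket: H₀ sin φ sin δ + cos φ cos δ sin H₀ = 1.8710×0.56353×0.39779 + 0.82610×0.91748×0.95526 = 0.419416 + 0.724020 = 1.143436.
Q̄ = (S₀/π) × [bracket] = (1361/π) × 1.143436 = 495.36 W/m².
Ratio Q̄_A / Q̄_B = 454.21 / 495.36 = 0.9169.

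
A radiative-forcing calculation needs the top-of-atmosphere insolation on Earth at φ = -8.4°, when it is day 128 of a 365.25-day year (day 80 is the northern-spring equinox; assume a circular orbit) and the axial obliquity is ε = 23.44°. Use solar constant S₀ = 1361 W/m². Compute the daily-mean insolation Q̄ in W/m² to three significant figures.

Q̄ ≈ 381 W/m²

Solar longitude: λ_s = 360° × (128 − 80)/365.25 = 47.310°.
sin δ = sin 23.44° × sin 47.310° = 0.29239, so δ = +17.001°.
cos H₀ = −tan(-8.4°) tan(+17.001°) = 0.0451, H₀ = 1.5256 rad.
Bracket: H₀ sin φ sin δ + cos φ cos δ sin H₀ = 1.5256×-0.14608×0.29239 + 0.98927×0.95630×0.99898 = -0.065162 + 0.945074 = 0.879912.
Q̄ = (S₀/π) × [bracket] = (1361/π) × 0.879912 = 381.2 W/m².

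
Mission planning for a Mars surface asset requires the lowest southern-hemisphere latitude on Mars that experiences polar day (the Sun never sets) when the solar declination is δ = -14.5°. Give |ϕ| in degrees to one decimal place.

Polar day requires cos h₀ = −tan ϕ tan δ ≤ −1, i.e. tan ϕ tan δ ≥ 1.
The boundary is |tan ϕ| · |tan δ| = 1, so |ϕ| = 90° − |δ| = 90° − 14.5° = 75.5° in the southern hemisphere.

|ϕ| = 75.5°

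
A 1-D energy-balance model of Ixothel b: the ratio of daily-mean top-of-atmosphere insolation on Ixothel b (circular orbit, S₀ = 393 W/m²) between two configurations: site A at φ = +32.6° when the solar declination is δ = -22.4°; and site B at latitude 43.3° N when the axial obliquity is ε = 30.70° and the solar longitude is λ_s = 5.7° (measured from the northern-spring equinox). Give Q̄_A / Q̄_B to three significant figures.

— Configuration A (φ=+32.6°):
cos H₀ = −tan(+32.6°) tan(-22.400°) = 0.2636, H₀ = 1.3041 rad.
Bracket: H₀ sin φ sin δ + cos φ cos δ sin H₀ = 1.3041×0.53877×-0.38107 + 0.84245×0.92455×0.96463 = -0.267744 + 0.751338 = 0.483594.
Q̄ = (S₀/π) × [bracket] = (393/π) × 0.483594 = 60.496 W/m².
— Configuration B (φ=+43.3°):
Solar declination: sin δ = sin ε · sin λ_s = sin 30.70° × sin 5.7° = 0.05071, so δ = +2.907°.
cos H₀ = −tan(+43.3°) tan(+2.907°) = -0.0478, H₀ = 1.6187 rad.
Bracket: H₀ sin φ sin δ + cos φ cos δ sin H₀ = 1.6187×0.68582×0.05071 + 0.72777×0.99871×0.99885 = 0.056295 + 0.725995 = 0.782290.
Q̄ = (S₀/π) × [bracket] = (393/π) × 0.782290 = 97.861 W/m².
Ratio Q̄_A / Q̄_B = 60.496 / 97.861 = 0.6182.

Q̄_A / Q̄_B ≈ 0.618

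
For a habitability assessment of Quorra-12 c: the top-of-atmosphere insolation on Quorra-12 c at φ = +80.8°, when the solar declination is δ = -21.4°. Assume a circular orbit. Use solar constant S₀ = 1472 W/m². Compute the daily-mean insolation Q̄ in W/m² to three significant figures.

cos H₀ = −tan(+80.8°) tan(-21.400°) = 2.4196 ≥ 1 ⇒ polar night, H₀ = 0 and Q̄ = 0.

Q̄ ≈ 0.00 W/m²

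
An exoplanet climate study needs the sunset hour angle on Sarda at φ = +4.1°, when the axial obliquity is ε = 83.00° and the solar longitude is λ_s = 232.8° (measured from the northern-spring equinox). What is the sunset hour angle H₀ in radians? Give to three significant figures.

H₀ = 1.48 rad

Solar declination: sin δ = sin ε · sin λ_s = sin 83.00° × sin 232.8° = -0.79059, so δ = -52.241°.
cos H₀ = −tan φ · tan δ = −tan(+4.1°) × tan(-52.241°) = 0.0925, so H₀ = 1.4781 rad = 84.69°.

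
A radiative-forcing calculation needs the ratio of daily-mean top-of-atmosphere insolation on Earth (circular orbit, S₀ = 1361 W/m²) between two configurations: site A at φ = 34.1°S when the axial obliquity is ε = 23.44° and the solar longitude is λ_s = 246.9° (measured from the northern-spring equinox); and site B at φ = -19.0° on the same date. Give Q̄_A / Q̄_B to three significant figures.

— Configuration A (φ=-34.1°):
Solar declination: sin δ = sin ε · sin λ_s = sin 23.44° × sin 246.9° = -0.36589, so δ = -21.463°.
cos H₀ = −tan(-34.1°) tan(-21.463°) = -0.2662, H₀ = 1.8402 rad.
Bracket: H₀ sin φ sin δ + cos φ cos δ sin H₀ = 1.8402×-0.56064×-0.36589 + 0.82806×0.93066×0.96392 = 0.377485 + 0.742838 = 1.120323.
Q̄ = (S₀/π) × [bracket] = (1361/π) × 1.120323 = 485.35 W/m².
— Configuration B (φ=-19.0°):
cos H₀ = −tan(-19.0°) tan(-21.463°) = -0.1354, H₀ = 1.7066 rad.
Bracket: H₀ sin φ sin δ + cos φ cos δ sin H₀ = 1.7066×-0.32557×-0.36589 + 0.94552×0.93066×0.99079 = 0.203295 + 0.871853 = 1.075148.
Q̄ = (S₀/π) × [bracket] = (1361/π) × 1.075148 = 465.78 W/m².
Ratio Q̄_A / Q̄_B = 485.35 / 465.78 = 1.042.

Q̄_A / Q̄_B ≈ 1.04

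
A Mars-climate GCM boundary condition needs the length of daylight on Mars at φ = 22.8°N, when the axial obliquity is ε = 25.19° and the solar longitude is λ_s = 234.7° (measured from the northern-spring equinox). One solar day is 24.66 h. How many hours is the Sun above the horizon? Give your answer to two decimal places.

11.10 h

Solar declination: sin δ = sin ε · sin λ_s = sin 25.19° × sin 234.7° = -0.34737, so δ = -20.326°.
cos H₀ = −tan φ · tan δ = −tan(+22.8°) × tan(-20.326°) = 0.1557, so H₀ = 1.4144 rad = 81.04°.
Daylight = 2H₀/(2π) × 24.66 h = (1.4144/π) × 24.66 = 11.10 h.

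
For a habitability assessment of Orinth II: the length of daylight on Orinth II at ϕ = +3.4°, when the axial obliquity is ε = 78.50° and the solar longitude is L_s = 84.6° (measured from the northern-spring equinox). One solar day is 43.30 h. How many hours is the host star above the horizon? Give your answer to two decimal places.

25.33 h

Solar declination: sin δ = sin ε · sin L_s = sin 78.50° × sin 84.6° = 0.97558, so δ = +77.311°.
cos h₀ = −tan ϕ · tan δ = −tan(+3.4°) × tan(+77.311°) = -0.2639, so h₀ = 1.8378 rad = 105.30°.
Daylight = 2h₀/(2π) × 43.30 h = (1.8378/π) × 43.30 = 25.33 h.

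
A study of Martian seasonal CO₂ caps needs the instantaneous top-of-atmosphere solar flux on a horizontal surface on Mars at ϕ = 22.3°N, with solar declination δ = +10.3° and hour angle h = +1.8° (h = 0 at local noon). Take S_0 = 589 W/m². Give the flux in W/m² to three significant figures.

cos θ_z = sin ϕ sin δ + cos ϕ cos δ cos h = 0.067848 + 0.909851 = 0.977699.
Flux = S_0 · cos θ_z = 589 × 0.977699 = 575.9 W/m².

576 W/m²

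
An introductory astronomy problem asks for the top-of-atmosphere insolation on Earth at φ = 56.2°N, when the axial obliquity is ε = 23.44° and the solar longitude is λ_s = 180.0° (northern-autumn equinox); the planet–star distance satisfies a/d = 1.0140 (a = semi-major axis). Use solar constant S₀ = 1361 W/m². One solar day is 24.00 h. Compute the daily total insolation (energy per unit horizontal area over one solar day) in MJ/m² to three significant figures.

Solar declination: sin δ = sin ε · sin λ_s = sin 23.44° × sin 180.0° = 0.00000, so δ = +0.000°.
cos H₀ = −tan(+56.2°) tan(+0.000°) = -0.0000, H₀ = 1.5708 rad.
Bracket: H₀ sin φ sin δ + cos φ cos δ sin H₀ = 1.5708×0.83098×0.00000 + 0.55630×1.00000×1.00000 = 0.000000 + 0.556300 = 0.556300.
Inverse-square distance factor (a/d)² = 1.0140² = 1.028196.
Q̄ = (S₀/π) × 1.028196 × [bracket] = (1361/π) × 1.028196 × 0.556300 = 247.80 W/m².
Daily total = Q̄ × 24.00 h × 3600 s/h = 247.80 × 24.00 × 3600 / 10⁶ = 21.41 MJ/m².

21.4 MJ/m²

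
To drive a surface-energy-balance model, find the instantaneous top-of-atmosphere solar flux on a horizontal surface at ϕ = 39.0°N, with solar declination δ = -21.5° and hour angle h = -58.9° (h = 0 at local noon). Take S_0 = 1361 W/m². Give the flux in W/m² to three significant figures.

194 W/m²

cos θ_z = sin ϕ sin δ + cos ϕ cos δ cos h = -0.230647 + 0.373490 = 0.142843.
Flux = S_0 · cos θ_z = 1361 × 0.142843 = 194.4 W/m².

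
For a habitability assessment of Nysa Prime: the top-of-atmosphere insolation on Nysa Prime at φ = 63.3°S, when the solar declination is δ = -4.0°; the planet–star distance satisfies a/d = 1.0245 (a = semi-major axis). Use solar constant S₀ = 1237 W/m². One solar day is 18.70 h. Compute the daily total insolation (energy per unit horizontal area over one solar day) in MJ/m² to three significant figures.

15.3 MJ/m²

cos H₀ = −tan(-63.3°) tan(-4.000°) = -0.1390, H₀ = 1.7103 rad.
Bracket: H₀ sin φ sin δ + cos φ cos δ sin H₀ = 1.7103×-0.89337×-0.06976 + 0.44932×0.99756×0.99029 = 0.106588 + 0.443871 = 0.550459.
Inverse-square distance factor (a/d)² = 1.0245² = 1.049600.
Q̄ = (S₀/π) × 1.049600 × [bracket] = (1237/π) × 1.049600 × 0.550459 = 227.49 W/m².
Daily total = Q̄ × 18.70 h × 3600 s/h = 227.49 × 18.70 × 3600 / 10⁶ = 15.31 MJ/m².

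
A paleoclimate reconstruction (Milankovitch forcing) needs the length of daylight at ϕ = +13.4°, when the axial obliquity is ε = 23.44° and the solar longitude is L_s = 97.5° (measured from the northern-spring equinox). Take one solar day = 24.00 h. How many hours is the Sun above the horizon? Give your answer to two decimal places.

12.78 h

Solar declination: sin δ = sin ε · sin L_s = sin 23.44° × sin 97.5° = 0.39439, so δ = +23.228°.
cos h₀ = −tan ϕ · tan δ = −tan(+13.4°) × tan(+23.228°) = -0.1022, so h₀ = 1.6732 rad = 95.87°.
Daylight = 2h₀/(2π) × 24.00 h = (1.6732/π) × 24.00 = 12.78 h.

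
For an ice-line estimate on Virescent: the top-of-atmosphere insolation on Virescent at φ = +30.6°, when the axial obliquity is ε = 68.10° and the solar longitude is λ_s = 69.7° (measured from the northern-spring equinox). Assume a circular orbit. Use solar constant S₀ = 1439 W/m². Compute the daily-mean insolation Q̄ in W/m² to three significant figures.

Solar declination: sin δ = sin ε · sin λ_s = sin 68.10° × sin 69.7° = 0.87021, so δ = +60.483°.
cos H₀ = −tan(+30.6°) tan(+60.483°) = -1.0446 ≤ −1 ⇒ polar day, H₀ = π.
Bracket: H₀ sin φ sin δ + cos φ cos δ sin H₀ = 3.1416×0.50904×0.87021 + 0.86074×0.49269×0.00000 = 1.391640 + 0.000000 = 1.391640.
Q̄ = (S₀/π) × [bracket] = (1439/π) × 1.391640 = 637.4 W/m².

Q̄ ≈ 637 W/m²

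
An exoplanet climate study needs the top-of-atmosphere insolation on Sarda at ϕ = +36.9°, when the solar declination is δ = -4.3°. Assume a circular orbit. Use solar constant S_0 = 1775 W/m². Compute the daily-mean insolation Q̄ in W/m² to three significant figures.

Q̄ ≈ 411 W/m²

cos h₀ = −tan(+36.9°) tan(-4.300°) = 0.0565, h₀ = 1.5143 rad.
Bracket: h₀ sin ϕ sin δ + cos ϕ cos δ sin h₀ = 1.5143×0.60042×-0.07498 + 0.79968×0.99719×0.99841 = -0.068173 + 0.796165 = 0.727992.
Q̄ = (S_0/π) × [bracket] = (1775/π) × 0.727992 = 411.3 W/m².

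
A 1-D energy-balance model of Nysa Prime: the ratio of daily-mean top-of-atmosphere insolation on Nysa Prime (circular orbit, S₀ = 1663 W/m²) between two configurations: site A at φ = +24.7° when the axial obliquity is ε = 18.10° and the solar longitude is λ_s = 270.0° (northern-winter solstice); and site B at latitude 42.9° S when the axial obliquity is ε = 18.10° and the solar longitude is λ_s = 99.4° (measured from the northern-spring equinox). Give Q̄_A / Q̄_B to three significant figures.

Q̄_A / Q̄_B ≈ 1.67

— Configuration A (φ=+24.7°):
Solar declination: sin δ = sin ε · sin λ_s = sin 18.10° × sin 270.0° = -0.31068, so δ = -18.100°.
cos H₀ = −tan(+24.7°) tan(-18.100°) = 0.1503, H₀ = 1.4199 rad.
Bracket: H₀ sin φ sin δ + cos φ cos δ sin H₀ = 1.4199×0.41787×-0.31068 + 0.90851×0.95052×0.98864 = -0.184337 + 0.853747 = 0.669410.
Q̄ = (S₀/π) × [bracket] = (1663/π) × 0.669410 = 354.35 W/m².
— Configuration B (φ=-42.9°):
Solar declination: sin δ = sin ε · sin λ_s = sin 18.10° × sin 99.4° = 0.30650, so δ = +17.849°.
cos H₀ = −tan(-42.9°) tan(+17.849°) = 0.2992, H₀ = 1.2669 rad.
Bracket: H₀ sin φ sin δ + cos φ cos δ sin H₀ = 1.2669×-0.68072×0.30650 + 0.73254×0.95187×0.95418 = -0.264327 + 0.665333 = 0.401006.
Q̄ = (S₀/π) × [bracket] = (1663/π) × 0.401006 = 212.27 W/m².
Ratio Q̄_A / Q̄_B = 354.35 / 212.27 = 1.669.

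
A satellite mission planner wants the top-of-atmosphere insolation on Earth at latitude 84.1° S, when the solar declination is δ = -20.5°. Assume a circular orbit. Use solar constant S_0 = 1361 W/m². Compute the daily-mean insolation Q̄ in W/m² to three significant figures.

cos h₀ = −tan(-84.1°) tan(-20.500°) = -3.6180 ≤ −1 ⇒ polar day, h₀ = π.
Bracket: h₀ sin ϕ sin δ + cos ϕ cos δ sin h₀ = 3.1416×-0.99470×-0.35021 + 0.10279×0.93667×0.00000 = 1.094389 + 0.000000 = 1.094389.
Q̄ = (S_0/π) × [bracket] = (1361/π) × 1.094389 = 474.1 W/m².

Q̄ ≈ 474 W/m²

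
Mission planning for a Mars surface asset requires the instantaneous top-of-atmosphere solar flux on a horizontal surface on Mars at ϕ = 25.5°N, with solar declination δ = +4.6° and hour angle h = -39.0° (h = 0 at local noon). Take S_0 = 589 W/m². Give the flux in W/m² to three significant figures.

cos θ_z = sin ϕ sin δ + cos ϕ cos δ cos h = 0.034527 + 0.699181 = 0.733708.
Flux = S_0 · cos θ_z = 589 × 0.733708 = 432.2 W/m².

432 W/m²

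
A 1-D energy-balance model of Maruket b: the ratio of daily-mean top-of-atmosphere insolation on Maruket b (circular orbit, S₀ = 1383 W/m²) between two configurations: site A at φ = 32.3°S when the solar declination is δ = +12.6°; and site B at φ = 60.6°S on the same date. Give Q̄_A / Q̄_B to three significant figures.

— Configuration A (φ=-32.3°):
cos H₀ = −tan(-32.3°) tan(+12.600°) = 0.1413, H₀ = 1.4290 rad.
Bracket: H₀ sin φ sin δ + cos φ cos δ sin H₀ = 1.4290×-0.53435×0.21814 + 0.84526×0.97592×0.98997 = -0.166569 + 0.816632 = 0.650063.
Q̄ = (S₀/π) × [bracket] = (1383/π) × 0.650063 = 286.17 W/m².
— Configuration B (φ=-60.6°):
cos H₀ = −tan(-60.6°) tan(+12.600°) = 0.3967, H₀ = 1.1629 rad.
Bracket: H₀ sin φ sin δ + cos φ cos δ sin H₀ = 1.1629×-0.87121×0.21814 + 0.49090×0.97592×0.91795 = -0.221004 + 0.439771 = 0.218767.
Q̄ = (S₀/π) × [bracket] = (1383/π) × 0.218767 = 96.306 W/m².
Ratio Q̄_A / Q̄_B = 286.17 / 96.306 = 2.971.

Q̄_A / Q̄_B ≈ 2.97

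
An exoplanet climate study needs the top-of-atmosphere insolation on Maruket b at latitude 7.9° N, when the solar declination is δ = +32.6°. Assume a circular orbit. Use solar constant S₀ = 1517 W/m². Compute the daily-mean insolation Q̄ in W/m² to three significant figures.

Q̄ ≈ 461 W/m²

cos H₀ = −tan(+7.9°) tan(+32.600°) = -0.0887, H₀ = 1.6597 rad.
Bracket: H₀ sin φ sin δ + cos φ cos δ sin H₀ = 1.6597×0.13744×0.53877 + 0.99051×0.84245×0.99605 = 0.122898 + 0.831159 = 0.954057.
Q̄ = (S₀/π) × [bracket] = (1517/π) × 0.954057 = 460.7 W/m².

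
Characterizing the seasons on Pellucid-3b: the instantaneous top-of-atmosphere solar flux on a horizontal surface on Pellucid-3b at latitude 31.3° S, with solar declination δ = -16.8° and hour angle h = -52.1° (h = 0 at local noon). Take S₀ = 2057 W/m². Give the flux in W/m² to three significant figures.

1.34e+03 W/m²

cos θ_z = sin φ sin δ + cos φ cos δ cos h = 0.150158 + 0.502479 = 0.652637.
Flux = S₀ · cos θ_z = 2057 × 0.652637 = 1342 W/m².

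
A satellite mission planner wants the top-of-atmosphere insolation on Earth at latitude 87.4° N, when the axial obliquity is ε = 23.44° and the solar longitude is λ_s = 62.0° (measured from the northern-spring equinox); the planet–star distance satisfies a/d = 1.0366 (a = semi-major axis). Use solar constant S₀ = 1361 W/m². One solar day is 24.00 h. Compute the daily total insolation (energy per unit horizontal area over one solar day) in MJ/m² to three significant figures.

44.3 MJ/m²

Solar declination: sin δ = sin ε · sin λ_s = sin 23.44° × sin 62.0° = 0.35123, so δ = +20.562°.
cos H₀ = −tan(+87.4°) tan(+20.562°) = -8.2609 ≤ −1 ⇒ polar day, H₀ = π.
Bracket: H₀ sin φ sin δ + cos φ cos δ sin H₀ = 3.1416×0.99897×0.35123 + 0.04536×0.93629×0.00000 = 1.102288 + 0.000000 = 1.102288.
Inverse-square distance factor (a/d)² = 1.0366² = 1.074540.
Q̄ = (S₀/π) × 1.074540 × [bracket] = (1361/π) × 1.074540 × 1.102288 = 513.13 W/m².
Daily total = Q̄ × 24.00 h × 3600 s/h = 513.13 × 24.00 × 3600 / 10⁶ = 44.33 MJ/m².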